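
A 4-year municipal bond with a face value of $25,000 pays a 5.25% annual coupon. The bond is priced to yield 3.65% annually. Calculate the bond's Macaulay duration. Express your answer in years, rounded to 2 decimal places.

Periodic yield y = 0.0365. Discount each cash flow and weight by its year:
  t   CF        PV=CF/(1+0.0365)^t    t·PV
  1     1,312.50     1,266.2808     1,266.2808
  2     1,312.50     1,221.6891     2,443.3782
  3     1,312.50     1,178.6677     3,536.0032
  4    26,312.50    22,797.3773    91,189.5093
  Σ                 26,464.0149    98,435.1714
Price P = Σ PV = 26,464.0149.
Macaulay duration = Σ(t·PV) / P = 98,435.1714 / 26,464.0149 = 3.71959 years.

3.72 years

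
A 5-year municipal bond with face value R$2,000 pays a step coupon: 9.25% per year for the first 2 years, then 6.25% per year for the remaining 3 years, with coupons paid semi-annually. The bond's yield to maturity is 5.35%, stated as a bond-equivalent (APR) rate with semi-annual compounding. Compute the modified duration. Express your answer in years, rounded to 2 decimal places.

4.11 years

Periodic yield y = 0.02675. First find Macaulay duration:
  t   CF        PV=CF/(1+0.02675)^t    t·PV
  1        92.50        90.0901        90.0901
  2        92.50        87.7430       175.4859
  3        92.50        85.4570       256.3710
  4        92.50        83.2306       332.9223
  5        62.50        54.7717       273.8587
  6        62.50        53.3448       320.0685
  7        62.50        51.9550       363.6847
  8        62.50        50.6014       404.8110
  9        62.50        49.2831       443.5475
  10    2,062.50     1,583.9696    15,839.6960
  Σ                  2,190.4461    18,500.5357
P = 2,190.4461; Macaulay duration = 18,500.5357 / 2,190.4461 = 8.44601 half-year periods = 4.22301 years.
Modified duration = D_Mac / (1 + y) = 4.22301 / 1.02675 = 4.11298 years.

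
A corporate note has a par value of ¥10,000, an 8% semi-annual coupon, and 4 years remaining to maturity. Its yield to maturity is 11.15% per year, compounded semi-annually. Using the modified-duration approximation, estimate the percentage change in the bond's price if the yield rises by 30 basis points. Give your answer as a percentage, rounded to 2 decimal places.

Periodic yield y = 0.05575. Modified duration first:
  t   CF        PV=CF/(1+0.05575)^t    t·PV
  1       400.00       378.8776       378.8776
  2       400.00       358.8705       717.7411
  3       400.00       339.9200     1,019.7600
  4       400.00       321.9702     1,287.8807
  5       400.00       304.9682     1,524.8409
  6       400.00       288.8640     1,733.1841
  7       400.00       273.6102     1,915.2717
  8    10,400.00     6,738.2112    53,905.6895
  Σ                  9,005.2919    62,483.2456
P = 9,005.2919; D_Mac = 6.93850 half-year periods = 3.46925 yrs; D_mod = 3.46925/(1+0.05575) = 3.28605 yrs.
ΔP/P ≈ -D_mod · Δy = -3.28605 × (+0.003) = -0.009858 = -0.9858%.

-0.99%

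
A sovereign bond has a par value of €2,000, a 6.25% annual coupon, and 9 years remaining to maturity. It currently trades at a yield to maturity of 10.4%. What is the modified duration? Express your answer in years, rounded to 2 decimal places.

6.20 years

Periodic yield y = 0.104. First find Macaulay duration:
  t   CF        PV=CF/(1+0.104)^t    t·PV
  1       125.00       113.2246       113.2246
  2       125.00       102.5585       205.1171
  3       125.00        92.8972       278.6917
  4       125.00        84.1460       336.5842
  5       125.00        76.2192       381.0962
  6       125.00        69.0392       414.2350
  7       125.00        62.5355       437.7484
  8       125.00        56.6445       453.1557
  9     2,125.00       872.2426     7,850.1830
  Σ                  1,529.5074    10,470.0360
P = 1,529.5074; Macaulay duration = 10,470.0360 / 1,529.5074 = 6.84536 years.
Modified duration = D_Mac / (1 + y) = 6.84536 / 1.104 = 6.20051 years.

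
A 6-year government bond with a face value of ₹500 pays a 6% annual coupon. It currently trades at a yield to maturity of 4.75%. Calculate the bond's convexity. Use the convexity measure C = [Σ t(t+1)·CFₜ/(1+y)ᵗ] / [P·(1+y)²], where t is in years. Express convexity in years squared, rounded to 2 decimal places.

With y = 0.0475:
  t   CF        PV=CF/(1+0.0475)^t    t·PV        t(t+1)·PV
  1        30.00        28.6396        28.6396          57.2792
  2        30.00        27.3409        54.6818         164.0455
  3        30.00        26.1011        78.3034         313.2135
  4        30.00        24.9175        99.6702         498.3508
  5        30.00        23.7876       118.9381         713.6288
  6       530.00       401.1915     2,407.1488      16,850.0413
  Σ                    531.9783     2,787.3819      18,596.5591
P = 531.9783.
Convexity = Σ t(t+1)·PV / [P·(1+y)²] = 18,596.5591 / (531.9783 × 1.097256) = 31.85889.

31.86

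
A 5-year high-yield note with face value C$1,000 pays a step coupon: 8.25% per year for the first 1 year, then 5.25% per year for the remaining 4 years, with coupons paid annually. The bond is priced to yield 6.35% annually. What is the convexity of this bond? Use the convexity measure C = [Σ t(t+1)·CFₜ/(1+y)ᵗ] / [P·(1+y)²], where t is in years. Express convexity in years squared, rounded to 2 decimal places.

With y = 0.0635:
  t   CF        PV=CF/(1+0.0635)^t    t·PV        t(t+1)·PV
  1        82.50        77.5740        77.5740         155.1481
  2        52.50        46.4178        92.8355         278.5066
  3        52.50        43.6462       130.9387         523.7549
  4        52.50        41.0402       164.1607         820.8037
  5     1,052.50       773.6324     3,868.1619      23,208.9711
  Σ                    982.3106     4,333.6709      24,987.1845
P = 982.3106.
Convexity = Σ t(t+1)·PV / [P·(1+y)²] = 24,987.1845 / (982.3106 × 1.131032) = 22.49021.

22.49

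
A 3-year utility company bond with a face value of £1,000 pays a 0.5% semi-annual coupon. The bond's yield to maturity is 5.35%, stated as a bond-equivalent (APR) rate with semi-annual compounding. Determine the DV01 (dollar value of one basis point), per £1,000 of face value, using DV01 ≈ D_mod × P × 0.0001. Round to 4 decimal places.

Periodic yield y = 0.02675.
  t   CF        PV=CF/(1+0.02675)^t    t·PV
  1         2.50         2.4349         2.4349
  2         2.50         2.3714         4.7429
  3         2.50         2.3096         6.9289
  4         2.50         2.2495         8.9979
  5         2.50         2.1909        10.9543
  6     1,002.50       855.6499     5,133.8995
  Σ                    867.2062     5,167.9584
P = 867.2062; D_Mac = 5.95932 half-year periods = 2.97966 yrs; D_mod = 2.90203 yrs.
DV01 ≈ 2.90203 × 867.2062 × 0.0001 = 0.251666.

£0.2517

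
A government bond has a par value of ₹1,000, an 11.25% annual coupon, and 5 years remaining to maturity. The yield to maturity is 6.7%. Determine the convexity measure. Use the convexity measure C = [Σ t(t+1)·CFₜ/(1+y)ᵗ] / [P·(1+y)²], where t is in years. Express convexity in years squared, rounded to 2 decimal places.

With y = 0.067:
  t   CF        PV=CF/(1+0.067)^t    t·PV        t(t+1)·PV
  1       112.50       105.4358       105.4358         210.8716
  2       112.50        98.8152       197.6304         592.8911
  3       112.50        92.6103       277.8309       1,111.3235
  4       112.50        86.7950       347.1801       1,735.9005
  5     1,112.50       804.4109     4,022.0543      24,132.3257
  Σ                  1,188.0672     4,950.1314      27,783.3124
P = 1,188.0672.
Convexity = Σ t(t+1)·PV / [P·(1+y)²] = 27,783.3124 / (1,188.0672 × 1.138489) = 20.54065.

20.54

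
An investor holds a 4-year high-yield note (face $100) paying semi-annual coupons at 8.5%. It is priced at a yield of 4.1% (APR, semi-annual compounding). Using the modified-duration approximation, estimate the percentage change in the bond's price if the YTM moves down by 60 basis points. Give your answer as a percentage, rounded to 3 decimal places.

Periodic yield y = 0.0205. Modified duration first:
  t   CF        PV=CF/(1+0.0205)^t    t·PV
  1         4.25         4.1646         4.1646
  2         4.25         4.0810         8.1619
  3         4.25         3.9990        11.9970
  4         4.25         3.9187        15.6746
  5         4.25         3.8399        19.1997
  6         4.25         3.7628        22.5768
  7         4.25         3.6872        25.8105
  8       104.25        88.6282       709.0257
  Σ                    116.0814       816.6108
P = 116.0814; D_Mac = 7.03481 half-year periods = 3.51741 yrs; D_mod = 3.51741/(1+0.0205) = 3.44675 yrs.
ΔP/P ≈ -D_mod · Δy = -3.44675 × (-0.006) = +0.020680 = +2.0680%.

+2.068%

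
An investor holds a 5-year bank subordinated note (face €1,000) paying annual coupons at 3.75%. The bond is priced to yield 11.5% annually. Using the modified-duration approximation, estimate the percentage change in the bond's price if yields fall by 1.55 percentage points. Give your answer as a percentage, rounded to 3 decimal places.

Periodic yield y = 0.115. Modified duration first:
  t   CF        PV=CF/(1+0.115)^t    t·PV
  1        37.50        33.6323        33.6323
  2        37.50        30.1635        60.3270
  3        37.50        27.0525        81.1574
  4        37.50        24.2623        97.0492
  5     1,037.50       602.0239     3,010.1197
  Σ                    717.1345     3,282.2855
P = 717.1345; D_Mac = 4.57695 yrs; D_mod = 4.57695/(1+0.115) = 4.10488 yrs.
ΔP/P ≈ -D_mod · Δy = -4.10488 × (-0.0155) = +0.063626 = +6.3626%.

+6.363%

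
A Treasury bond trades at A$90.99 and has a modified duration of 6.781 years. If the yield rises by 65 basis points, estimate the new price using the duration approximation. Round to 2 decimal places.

A$86.98

Duration approximation: ΔP/P ≈ -D_mod · Δy = -6.781 × (+0.0065) = -0.0440765.
New price ≈ 90.99 × (1 - 0.0440765) = 86.979479265.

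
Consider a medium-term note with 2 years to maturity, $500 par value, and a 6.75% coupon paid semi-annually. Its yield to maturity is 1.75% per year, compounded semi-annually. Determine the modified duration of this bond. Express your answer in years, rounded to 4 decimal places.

Periodic yield y = 0.00875. First find Macaulay duration:
  t   CF        PV=CF/(1+0.00875)^t    t·PV
  1       16.875        16.7286        16.7286
  2       16.875        16.5835        33.1670
  3       16.875        16.4397        49.3190
  4      516.875       499.1733     1,996.6931
  Σ                    548.9251     2,095.9078
P = 548.9251; Macaulay duration = 2,095.9078 / 548.9251 = 3.81820 half-year periods = 1.90910 years.
Modified duration = D_Mac / (1 + y) = 1.90910 / 1.00875 = 1.89254 years.

1.8925 years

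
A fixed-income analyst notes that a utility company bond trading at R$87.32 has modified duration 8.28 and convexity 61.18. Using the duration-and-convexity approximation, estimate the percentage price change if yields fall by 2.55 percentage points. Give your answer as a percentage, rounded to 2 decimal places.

Duration effect: -D_mod·Δy = -8.28 × (-0.0255) = +0.211140
Convexity effect: ½·C·(Δy)² = 0.5 × 61.18 × (-0.0255)² = +0.0198911475
ΔP/P ≈ +0.211140 + 0.0198911475 = +0.2310311475
= +23.10311475%.

+23.10%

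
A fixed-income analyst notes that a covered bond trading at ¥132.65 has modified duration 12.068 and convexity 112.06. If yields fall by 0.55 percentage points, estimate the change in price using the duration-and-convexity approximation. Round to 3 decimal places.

Duration effect: -D_mod·Δy = -12.068 × (-0.0055) = +0.066374
Convexity effect: ½·C·(Δy)² = 0.5 × 112.06 × (-0.0055)² = +0.0016949075
ΔP/P ≈ +0.066374 + 0.0016949075 = +0.0680689075
ΔP ≈ 132.65 × (+0.0680689075) = +9.029340579875.

+¥9.029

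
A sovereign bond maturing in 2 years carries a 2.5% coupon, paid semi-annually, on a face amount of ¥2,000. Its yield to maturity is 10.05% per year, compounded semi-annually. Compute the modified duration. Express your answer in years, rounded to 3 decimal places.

1.866 years

Periodic yield y = 0.05025. First find Macaulay duration:
  t   CF        PV=CF/(1+0.05025)^t    t·PV
  1        25.00        23.8039        23.8039
  2        25.00        22.6649        45.3299
  3        25.00        21.5805        64.7416
  4     2,025.00     1,664.3868     6,657.5473
  Σ                  1,732.4361     6,791.4226
P = 1,732.4361; Macaulay duration = 6,791.4226 / 1,732.4361 = 3.92016 half-year periods = 1.96008 years.
Modified duration = D_Mac / (1 + y) = 1.96008 / 1.05025 = 1.86630 years.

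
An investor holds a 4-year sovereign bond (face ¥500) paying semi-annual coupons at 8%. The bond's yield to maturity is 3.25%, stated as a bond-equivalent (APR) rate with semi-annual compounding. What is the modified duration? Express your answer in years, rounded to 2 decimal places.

Periodic yield y = 0.01625. First find Macaulay duration:
  t   CF        PV=CF/(1+0.01625)^t    t·PV
  1        20.00        19.6802        19.6802
  2        20.00        19.3655        38.7310
  3        20.00        19.0558        57.1675
  4        20.00        18.7511        75.0046
  5        20.00        18.4513        92.2565
  6        20.00        18.1563       108.9376
  7        20.00        17.8659       125.0616
  8       520.00       457.0870     3,656.6960
  Σ                    588.4132     4,173.5352
P = 588.4132; Macaulay duration = 4,173.5352 / 588.4132 = 7.09286 half-year periods = 3.54643 years.
Modified duration = D_Mac / (1 + y) = 3.54643 / 1.01625 = 3.48972 years.

3.49 years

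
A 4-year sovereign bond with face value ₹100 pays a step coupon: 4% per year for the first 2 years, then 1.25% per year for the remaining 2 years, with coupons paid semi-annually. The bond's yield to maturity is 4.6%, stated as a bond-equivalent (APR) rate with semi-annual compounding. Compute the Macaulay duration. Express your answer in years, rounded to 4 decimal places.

Periodic yield y = 0.023. Discount each cash flow and weight by its period:
  t   CF        PV=CF/(1+0.023)^t    t·PV
  1        2.000         1.9550         1.9550
  2        2.000         1.9111         3.8222
  3        2.000         1.8681         5.6043
  4        2.000         1.8261         7.3044
  5        0.625         0.5578         2.7891
  6        0.625         0.5453         3.2717
  7        0.625         0.5330         3.7312
  8      100.625        83.8882       671.1055
  Σ                     93.0847       699.5836
Price P = Σ PV = 93.0847.
Macaulay duration = Σ(t·PV) / P = 699.5836 / 93.0847 = 7.51556 half-year periods.
In years: 7.51556 / 2 = 3.75778 years.

3.7578 years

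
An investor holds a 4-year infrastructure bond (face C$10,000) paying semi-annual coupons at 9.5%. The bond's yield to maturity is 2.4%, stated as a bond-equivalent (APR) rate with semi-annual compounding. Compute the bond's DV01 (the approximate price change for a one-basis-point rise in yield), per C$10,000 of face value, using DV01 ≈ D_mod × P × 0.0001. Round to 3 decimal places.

C$4.383

Periodic yield y = 0.012.
  t   CF        PV=CF/(1+0.012)^t    t·PV
  1       475.00       469.3676       469.3676
  2       475.00       463.8020       927.6039
  3       475.00       458.3023     1,374.9070
  4       475.00       452.8679     1,811.4717
  5       475.00       447.4979     2,237.4897
  6       475.00       442.1916     2,653.1499
  7       475.00       436.9483     3,058.6379
  8    10,475.00     9,521.6000    76,172.7998
  Σ                 12,692.5776    88,705.4275
P = 12,692.5776; D_Mac = 6.98876 half-year periods = 3.49438 yrs; D_mod = 3.45295 yrs.
DV01 ≈ 3.45295 × 12,692.5776 × 0.0001 = 4.382679.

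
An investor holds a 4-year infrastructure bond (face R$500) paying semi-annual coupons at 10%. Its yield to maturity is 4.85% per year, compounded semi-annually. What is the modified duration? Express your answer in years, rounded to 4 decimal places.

3.3682 years

Periodic yield y = 0.02425. First find Macaulay duration:
  t   CF        PV=CF/(1+0.02425)^t    t·PV
  1        25.00        24.4081        24.4081
  2        25.00        23.8302        47.6604
  3        25.00        23.2660        69.7981
  4        25.00        22.7152        90.8607
  5        25.00        22.1774       110.8869
  6        25.00        21.6523       129.9138
  7        25.00        21.1397       147.9777
  8       525.00       433.4226     3,467.3806
  Σ                    592.6114     4,088.8863
P = 592.6114; Macaulay duration = 4,088.8863 / 592.6114 = 6.89978 half-year periods = 3.44989 years.
Modified duration = D_Mac / (1 + y) = 3.44989 / 1.02425 = 3.36821 years.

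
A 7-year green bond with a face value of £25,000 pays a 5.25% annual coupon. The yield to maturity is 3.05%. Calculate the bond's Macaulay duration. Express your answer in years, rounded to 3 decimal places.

Periodic yield y = 0.0305. Discount each cash flow and weight by its year:
  t   CF        PV=CF/(1+0.0305)^t    t·PV
  1     1,312.50     1,273.6536     1,273.6536
  2     1,312.50     1,235.9569     2,471.9138
  3     1,312.50     1,199.3759     3,598.1277
  4     1,312.50     1,163.8776     4,655.5106
  5     1,312.50     1,129.4300     5,647.1502
  6     1,312.50     1,096.0020     6,576.0118
  7    26,312.50    21,321.9117   149,253.3819
  Σ                 28,420.2077   173,475.7495
Price P = Σ PV = 28,420.2077.
Macaulay duration = Σ(t·PV) / P = 173,475.7495 / 28,420.2077 = 6.10396 years.

6.104 years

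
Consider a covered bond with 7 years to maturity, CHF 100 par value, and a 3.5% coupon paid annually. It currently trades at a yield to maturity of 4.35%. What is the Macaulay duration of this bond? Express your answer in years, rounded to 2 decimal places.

6.31 years

Periodic yield y = 0.0435. Discount each cash flow and weight by its year:
  t   CF        PV=CF/(1+0.0435)^t    t·PV
  1         3.50         3.3541         3.3541
  2         3.50         3.2143         6.4286
  3         3.50         3.0803         9.2409
  4         3.50         2.9519        11.8075
  5         3.50         2.8288        14.1441
  6         3.50         2.7109        16.2654
  7       103.50        76.8233       537.7634
  Σ                     94.9636       599.0039
Price P = Σ PV = 94.9636.
Macaulay duration = Σ(t·PV) / P = 599.0039 / 94.9636 = 6.30772 years.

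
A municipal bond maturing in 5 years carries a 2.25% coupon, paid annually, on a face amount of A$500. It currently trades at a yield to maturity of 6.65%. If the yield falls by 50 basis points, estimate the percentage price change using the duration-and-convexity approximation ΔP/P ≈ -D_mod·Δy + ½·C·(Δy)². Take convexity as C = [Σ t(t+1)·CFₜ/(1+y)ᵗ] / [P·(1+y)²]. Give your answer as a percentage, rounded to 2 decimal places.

+2.26%

With y = 0.0665:
  t   CF        PV=CF/(1+0.0665)^t    t·PV        t(t+1)·PV
  1        11.25        10.5485        10.5485          21.0970
  2        11.25         9.8908        19.7816          59.3447
  3        11.25         9.2741        27.8222         111.2887
  4        11.25         8.6958        34.7832         173.9158
  5       511.25       370.5348     1,852.6741      11,116.0445
  Σ                    408.9440     1,945.6095      11,481.6908
P = 408.9440; D_Mac = 4.75764 yrs; D_mod = 4.46099 yrs; C = 24.68427.
Duration effect: -4.46099 × (-0.005) = +0.022305
Convexity effect: 0.5 × 24.68427 × (-0.005)² = +0.0003086
ΔP/P ≈ +0.022305 + 0.0003086 = +0.022613 = +2.2613%.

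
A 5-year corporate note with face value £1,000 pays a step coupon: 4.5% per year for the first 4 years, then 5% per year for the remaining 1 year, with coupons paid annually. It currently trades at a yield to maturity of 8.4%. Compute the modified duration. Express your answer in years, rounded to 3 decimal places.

Periodic yield y = 0.084. First find Macaulay duration:
  t   CF        PV=CF/(1+0.084)^t    t·PV
  1        45.00        41.5129        41.5129
  2        45.00        38.2960        76.5921
  3        45.00        35.3285       105.9854
  4        45.00        32.5908       130.3633
  5     1,050.00       701.5246     3,507.6229
  Σ                    849.2528     3,862.0766
P = 849.2528; Macaulay duration = 3,862.0766 / 849.2528 = 4.54762 years.
Modified duration = D_Mac / (1 + y) = 4.54762 / 1.084 = 4.19522 years.

4.195 years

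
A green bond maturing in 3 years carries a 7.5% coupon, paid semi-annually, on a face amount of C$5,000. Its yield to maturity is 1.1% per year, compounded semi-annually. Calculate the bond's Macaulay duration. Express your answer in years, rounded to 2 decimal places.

2.77 years

Periodic yield y = 0.0055. Discount each cash flow and weight by its period:
  t   CF        PV=CF/(1+0.0055)^t    t·PV
  1       187.50       186.4744       186.4744
  2       187.50       185.4544       370.9088
  3       187.50       184.4400       553.3199
  4       187.50       183.4311       733.7244
  5       187.50       182.4277       912.1387
  6     5,187.50     5,019.5601    30,117.3607
  Σ                  5,941.7877    32,873.9269
Price P = Σ PV = 5,941.7877.
Macaulay duration = Σ(t·PV) / P = 32,873.9269 / 5,941.7877 = 5.53267 half-year periods.
In years: 5.53267 / 2 = 2.76633 years.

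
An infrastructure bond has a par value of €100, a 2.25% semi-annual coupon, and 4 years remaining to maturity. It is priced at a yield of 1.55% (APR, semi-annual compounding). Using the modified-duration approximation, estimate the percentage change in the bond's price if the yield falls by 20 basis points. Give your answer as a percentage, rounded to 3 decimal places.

+0.764%

Periodic yield y = 0.00775. Modified duration first:
  t   CF        PV=CF/(1+0.00775)^t    t·PV
  1        1.125         1.1163         1.1163
  2        1.125         1.1078         2.2155
  3        1.125         1.0992         3.2977
  4        1.125         1.0908         4.3632
  5        1.125         1.0824         5.4120
  6        1.125         1.0741         6.4445
  7        1.125         1.0658         7.4607
  8      101.125        95.0684       760.5470
  Σ                    102.7048       790.8570
P = 102.7048; D_Mac = 7.70029 half-year periods = 3.85015 yrs; D_mod = 3.85015/(1+0.00775) = 3.82054 yrs.
ΔP/P ≈ -D_mod · Δy = -3.82054 × (-0.002) = +0.007641 = +0.7641%.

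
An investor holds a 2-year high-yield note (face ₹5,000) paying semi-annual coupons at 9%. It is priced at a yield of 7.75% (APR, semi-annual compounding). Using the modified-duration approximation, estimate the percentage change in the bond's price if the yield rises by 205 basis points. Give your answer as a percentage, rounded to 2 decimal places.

Periodic yield y = 0.03875. Modified duration first:
  t   CF        PV=CF/(1+0.03875)^t    t·PV
  1       225.00       216.6065       216.6065
  2       225.00       208.5261       417.0522
  3       225.00       200.7472       602.2415
  4     5,225.00     4,487.8894    17,951.5577
  Σ                  5,113.7692    19,187.4579
P = 5,113.7692; D_Mac = 3.75212 half-year periods = 1.87606 yrs; D_mod = 1.87606/(1+0.03875) = 1.80607 yrs.
ΔP/P ≈ -D_mod · Δy = -1.80607 × (+0.0205) = -0.037024 = -3.7024%.

-3.70%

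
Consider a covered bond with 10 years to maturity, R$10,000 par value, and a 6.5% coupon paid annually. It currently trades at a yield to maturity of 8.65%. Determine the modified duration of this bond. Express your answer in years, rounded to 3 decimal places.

Periodic yield y = 0.0865. First find Macaulay duration:
  t   CF        PV=CF/(1+0.0865)^t    t·PV
  1       650.00       598.2513       598.2513
  2       650.00       550.6224     1,101.2449
  3       650.00       506.7855     1,520.3564
  4       650.00       466.4385     1,865.7542
  5       650.00       429.3038     2,146.5189
  6       650.00       395.1254     2,370.7525
  7       650.00       363.6681     2,545.6769
  8       650.00       334.7153     2,677.7221
  9       650.00       308.0674     2,772.6068
  10   10,650.00     4,645.7122    46,457.1219
  Σ                  8,598.6899    64,056.0059
P = 8,598.6899; Macaulay duration = 64,056.0059 / 8,598.6899 = 7.44951 years.
Modified duration = D_Mac / (1 + y) = 7.44951 / 1.0865 = 6.85643 years.

6.856 years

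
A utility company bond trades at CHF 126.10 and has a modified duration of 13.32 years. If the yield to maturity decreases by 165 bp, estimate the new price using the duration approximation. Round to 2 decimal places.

Duration approximation: ΔP/P ≈ -D_mod · Δy = -13.32 × (-0.0165) = +0.219780.
New price ≈ 126.10 × (1 + 0.219780) = 153.814258.

CHF 153.81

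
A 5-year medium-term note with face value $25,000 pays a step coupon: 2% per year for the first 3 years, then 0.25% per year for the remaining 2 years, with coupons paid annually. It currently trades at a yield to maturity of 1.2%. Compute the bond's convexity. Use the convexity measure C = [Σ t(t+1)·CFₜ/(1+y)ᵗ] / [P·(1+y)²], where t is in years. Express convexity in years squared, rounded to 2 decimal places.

With y = 0.012:
  t   CF        PV=CF/(1+0.012)^t    t·PV        t(t+1)·PV
  1       500.00       494.0711       494.0711         988.1423
  2       500.00       488.2126       976.4252       2,929.2756
  3       500.00       482.4235     1,447.2705       5,789.0822
  4        62.50        59.5879       238.3515       1,191.7577
  5    25,062.50    23,611.4048   118,057.0241     708,342.1449
  Σ                 25,135.7000   121,213.1426     719,240.4026
P = 25,135.7000.
Convexity = Σ t(t+1)·PV / [P·(1+y)²] = 719,240.4026 / (25,135.7000 × 1.024144) = 27.93972.

27.94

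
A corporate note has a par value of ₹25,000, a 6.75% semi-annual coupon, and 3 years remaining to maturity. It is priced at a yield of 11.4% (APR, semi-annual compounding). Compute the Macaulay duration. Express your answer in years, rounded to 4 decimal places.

Periodic yield y = 0.057. Discount each cash flow and weight by its period:
  t   CF        PV=CF/(1+0.057)^t    t·PV
  1       843.75       798.2498       798.2498
  2       843.75       755.2032     1,510.4064
  3       843.75       714.4779     2,143.4338
  4       843.75       675.9489     2,703.7954
  5       843.75       639.4975     3,197.4875
  6    25,843.75    18,531.2881   111,187.7285
  Σ                 22,114.6653   121,541.1013
Price P = Σ PV = 22,114.6653.
Macaulay duration = Σ(t·PV) / P = 121,541.1013 / 22,114.6653 = 5.49595 half-year periods.
In years: 5.49595 / 2 = 2.74798 years.

2.7480 years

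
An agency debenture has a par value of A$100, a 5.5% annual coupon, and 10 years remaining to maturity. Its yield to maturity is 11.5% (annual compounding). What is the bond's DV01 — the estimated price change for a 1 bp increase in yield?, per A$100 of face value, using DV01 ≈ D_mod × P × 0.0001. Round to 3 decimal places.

A$0.043

Periodic yield y = 0.115.
  t   CF        PV=CF/(1+0.115)^t    t·PV
  1         5.50         4.9327         4.9327
  2         5.50         4.4240         8.8480
  3         5.50         3.9677        11.9031
  4         5.50         3.5585        14.2339
  5         5.50         3.1915        15.9573
  6         5.50         2.8623        17.1737
  7         5.50         2.5671        17.9695
  8         5.50         2.3023        18.4185
  9         5.50         2.0649        18.5837
  10      105.50        35.5225       355.2252
  Σ                     65.3934       483.2455
P = 65.3934; D_Mac = 7.38982 yrs; D_mod = 6.62764 yrs.
DV01 ≈ 6.62764 × 65.3934 × 0.0001 = 0.043340.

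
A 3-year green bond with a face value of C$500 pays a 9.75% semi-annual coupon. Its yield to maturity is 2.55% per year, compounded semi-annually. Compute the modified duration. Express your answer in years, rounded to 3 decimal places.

2.672 years

Periodic yield y = 0.01275. First find Macaulay duration:
  t   CF        PV=CF/(1+0.01275)^t    t·PV
  1       24.375        24.0681        24.0681
  2       24.375        23.7651        47.5303
  3       24.375        23.4659        70.3978
  4       24.375        23.1705        92.6820
  5       24.375        22.8788       114.3940
  6      524.375       485.9913     2,915.9476
  Σ                    603.3398     3,265.0199
P = 603.3398; Macaulay duration = 3,265.0199 / 603.3398 = 5.41158 half-year periods = 2.70579 years.
Modified duration = D_Mac / (1 + y) = 2.70579 / 1.01275 = 2.67172 years.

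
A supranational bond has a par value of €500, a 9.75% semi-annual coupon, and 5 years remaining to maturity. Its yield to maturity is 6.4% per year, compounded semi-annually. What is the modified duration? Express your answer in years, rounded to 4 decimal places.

4.0134 years

Periodic yield y = 0.032. First find Macaulay duration:
  t   CF        PV=CF/(1+0.032)^t    t·PV
  1       24.375        23.6192        23.6192
  2       24.375        22.8868        45.7736
  3       24.375        22.1771        66.5314
  4       24.375        21.4895        85.9579
  5       24.375        20.8231       104.1157
  6       24.375        20.1775       121.0647
  7       24.375        19.5518       136.8626
  8       24.375        18.9455       151.5643
  9       24.375        18.3581       165.2228
  10     524.375       382.6881     3,826.8814
  Σ                    570.7168     4,727.5937
P = 570.7168; Macaulay duration = 4,727.5937 / 570.7168 = 8.28361 half-year periods = 4.14180 years.
Modified duration = D_Mac / (1 + y) = 4.14180 / 1.032 = 4.01338 years.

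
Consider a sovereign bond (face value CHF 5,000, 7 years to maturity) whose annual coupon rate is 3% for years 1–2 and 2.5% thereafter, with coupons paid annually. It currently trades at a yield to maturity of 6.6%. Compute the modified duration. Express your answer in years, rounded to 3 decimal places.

Periodic yield y = 0.066. First find Macaulay duration:
  t   CF        PV=CF/(1+0.066)^t    t·PV
  1       150.00       140.7129       140.7129
  2       150.00       132.0009       264.0018
  3       125.00       103.1902       309.5706
  4       125.00        96.8013       387.2052
  5       125.00        90.8080       454.0399
  6       125.00        85.1857       511.1143
  7     5,125.00     3,276.3737    22,934.6162
  Σ                  3,925.0728    25,001.2609
P = 3,925.0728; Macaulay duration = 25,001.2609 / 3,925.0728 = 6.36963 years.
Modified duration = D_Mac / (1 + y) = 6.36963 / 1.066 = 5.97526 years.

5.975 years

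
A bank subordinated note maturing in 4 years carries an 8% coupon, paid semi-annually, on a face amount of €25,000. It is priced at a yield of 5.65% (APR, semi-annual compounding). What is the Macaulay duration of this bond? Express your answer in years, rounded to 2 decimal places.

3.52 years

Periodic yield y = 0.02825. Discount each cash flow and weight by its period:
  t   CF        PV=CF/(1+0.02825)^t    t·PV
  1     1,000.00       972.5261       972.5261
  2     1,000.00       945.8071     1,891.6142
  3     1,000.00       919.8221     2,759.4663
  4     1,000.00       894.5510     3,578.2042
  5     1,000.00       869.9743     4,349.8714
  6     1,000.00       846.0727     5,076.4363
  7     1,000.00       822.8278     5,759.7948
  8    26,000.00    20,805.7609   166,446.0869
  Σ                 27,077.3421   190,834.0002
Price P = Σ PV = 27,077.3421.
Macaulay duration = Σ(t·PV) / P = 190,834.0002 / 27,077.3421 = 7.04774 half-year periods.
In years: 7.04774 / 2 = 3.52387 years.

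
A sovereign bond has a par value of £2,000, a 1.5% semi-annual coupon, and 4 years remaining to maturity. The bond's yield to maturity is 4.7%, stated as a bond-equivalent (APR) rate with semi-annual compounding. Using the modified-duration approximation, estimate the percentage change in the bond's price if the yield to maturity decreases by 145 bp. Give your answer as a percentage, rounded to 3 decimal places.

+5.510%

Periodic yield y = 0.0235. Modified duration first:
  t   CF        PV=CF/(1+0.0235)^t    t·PV
  1        15.00        14.6556        14.6556
  2        15.00        14.3191        28.6382
  3        15.00        13.9903        41.9710
  4        15.00        13.6691        54.6764
  5        15.00        13.3553        66.7763
  6        15.00        13.0486        78.2916
  7        15.00        12.7490        89.2430
  8     2,015.00     1,673.2941    13,386.3526
  Σ                  1,769.0811    13,760.6047
P = 1,769.0811; D_Mac = 7.77839 half-year periods = 3.88920 yrs; D_mod = 3.88920/(1+0.0235) = 3.79990 yrs.
ΔP/P ≈ -D_mod · Δy = -3.79990 × (-0.0145) = +0.055099 = +5.5099%.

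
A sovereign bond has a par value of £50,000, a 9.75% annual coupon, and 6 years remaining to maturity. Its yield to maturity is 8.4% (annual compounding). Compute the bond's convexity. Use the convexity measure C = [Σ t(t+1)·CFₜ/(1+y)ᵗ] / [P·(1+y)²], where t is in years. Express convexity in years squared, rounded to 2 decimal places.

26.75

With y = 0.084:
  t   CF        PV=CF/(1+0.084)^t    t·PV        t(t+1)·PV
  1     4,875.00     4,497.2325     4,497.2325       8,994.4649
  2     4,875.00     4,148.7384     8,297.4769      24,892.4307
  3     4,875.00     3,827.2495    11,481.7485      45,926.9938
  4     4,875.00     3,530.6730    14,122.6918      70,613.4592
  5     4,875.00     3,257.0784    16,285.3919      97,712.3512
  6    54,875.00    33,821.9653   202,931.7920   1,420,522.5439
  Σ                 53,082.9371   257,616.3335   1,668,662.2437
P = 53,082.9371.
Convexity = Σ t(t+1)·PV / [P·(1+y)²] = 1,668,662.2437 / (53,082.9371 × 1.175056) = 26.75192.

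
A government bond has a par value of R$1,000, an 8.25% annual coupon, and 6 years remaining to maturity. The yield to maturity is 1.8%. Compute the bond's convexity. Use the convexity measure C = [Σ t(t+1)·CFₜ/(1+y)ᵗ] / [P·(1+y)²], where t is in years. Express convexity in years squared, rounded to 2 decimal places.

32.71

With y = 0.018:
  t   CF        PV=CF/(1+0.018)^t    t·PV        t(t+1)·PV
  1        82.50        81.0413        81.0413         162.0825
  2        82.50        79.6083       159.2166         477.6498
  3        82.50        78.2007       234.6021         938.4083
  4        82.50        76.8180       307.2719       1,536.3594
  5        82.50        75.4597       377.2985       2,263.7909
  6     1,082.50       972.6156     5,835.6937      40,849.8558
  Σ                  1,363.7435     6,995.1240      46,228.1468
P = 1,363.7435.
Convexity = Σ t(t+1)·PV / [P·(1+y)²] = 46,228.1468 / (1,363.7435 × 1.036324) = 32.70983.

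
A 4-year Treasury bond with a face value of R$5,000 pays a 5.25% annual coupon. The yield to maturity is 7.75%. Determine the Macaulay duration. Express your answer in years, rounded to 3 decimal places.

3.696 years

Periodic yield y = 0.0775. Discount each cash flow and weight by its year:
  t   CF        PV=CF/(1+0.0775)^t    t·PV
  1       262.50       243.6195       243.6195
  2       262.50       226.0970       452.1939
  3       262.50       209.8348       629.5043
  4     5,262.50     3,904.1185    15,616.4741
  Σ                  4,583.6698    16,941.7919
Price P = Σ PV = 4,583.6698.
Macaulay duration = Σ(t·PV) / P = 16,941.7919 / 4,583.6698 = 3.69612 years.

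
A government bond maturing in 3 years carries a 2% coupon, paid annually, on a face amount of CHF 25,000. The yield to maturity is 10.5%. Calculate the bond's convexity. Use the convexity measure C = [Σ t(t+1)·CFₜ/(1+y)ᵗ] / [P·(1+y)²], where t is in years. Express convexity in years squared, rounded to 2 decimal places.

With y = 0.105:
  t   CF        PV=CF/(1+0.105)^t    t·PV        t(t+1)·PV
  1       500.00       452.4887       452.4887         904.9774
  2       500.00       409.4920       818.9841       2,456.9522
  3    25,500.00    18,899.6319    56,698.8958     226,795.5832
  Σ                 19,761.6126    57,970.3685     230,157.5127
P = 19,761.6126.
Convexity = Σ t(t+1)·PV / [P·(1+y)²] = 230,157.5127 / (19,761.6126 × 1.221025) = 9.53846.

9.54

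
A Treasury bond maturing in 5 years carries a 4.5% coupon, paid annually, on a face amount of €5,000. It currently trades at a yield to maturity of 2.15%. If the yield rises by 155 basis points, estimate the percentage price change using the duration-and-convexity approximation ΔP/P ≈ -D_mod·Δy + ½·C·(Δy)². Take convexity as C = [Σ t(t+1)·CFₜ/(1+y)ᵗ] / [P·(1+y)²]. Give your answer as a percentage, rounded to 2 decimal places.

With y = 0.0215:
  t   CF        PV=CF/(1+0.0215)^t    t·PV        t(t+1)·PV
  1       225.00       220.2643       220.2643         440.5286
  2       225.00       215.6283       431.2566       1,293.7699
  3       225.00       211.0899       633.2696       2,533.0785
  4       225.00       206.6470       826.5879       4,132.9393
  5     5,225.00     4,697.7991    23,488.9955     140,933.9729
  Σ                  5,551.4286    25,600.3739     149,334.2892
P = 5,551.4286; D_Mac = 4.61149 yrs; D_mod = 4.51443 yrs; C = 25.77971.
Duration effect: -4.51443 × (+0.0155) = -0.069974
Convexity effect: 0.5 × 25.77971 × (0.0155)² = +0.0030968
ΔP/P ≈ -0.069974 + 0.0030968 = -0.066877 = -6.6877%.

-6.69%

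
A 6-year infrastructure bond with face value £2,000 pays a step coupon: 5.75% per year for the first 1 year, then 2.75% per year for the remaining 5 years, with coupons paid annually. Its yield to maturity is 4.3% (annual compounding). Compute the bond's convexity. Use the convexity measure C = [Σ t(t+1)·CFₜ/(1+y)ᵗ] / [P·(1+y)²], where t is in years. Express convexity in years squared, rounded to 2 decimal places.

With y = 0.043:
  t   CF        PV=CF/(1+0.043)^t    t·PV        t(t+1)·PV
  1       115.00       110.2589       110.2589         220.5177
  2        55.00        50.5585       101.1170         303.3509
  3        55.00        48.4741       145.4223         581.6892
  4        55.00        46.4756       185.9026         929.5130
  5        55.00        44.5596       222.7979       1,336.7876
  6     2,055.00     1,596.2686     9,577.6117      67,043.2820
  Σ                  1,896.5953    10,343.1104      70,415.1404
P = 1,896.5953.
Convexity = Σ t(t+1)·PV / [P·(1+y)²] = 70,415.1404 / (1,896.5953 × 1.087849) = 34.12894.

34.13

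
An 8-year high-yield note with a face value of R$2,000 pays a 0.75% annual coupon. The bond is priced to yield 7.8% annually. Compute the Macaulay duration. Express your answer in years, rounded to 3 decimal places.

Periodic yield y = 0.078. Discount each cash flow and weight by its year:
  t   CF        PV=CF/(1+0.078)^t    t·PV
  1        15.00        13.9147        13.9147
  2        15.00        12.9078        25.8157
  3        15.00        11.9739        35.9216
  4        15.00        11.1075        44.4300
  5        15.00        10.3038        51.5190
  6        15.00         9.5583        57.3495
  7        15.00         8.8667        62.0666
  8     2,015.00     1,104.9051     8,839.2405
  Σ                  1,183.5377     9,130.2576
Price P = Σ PV = 1,183.5377.
Macaulay duration = Σ(t·PV) / P = 9,130.2576 / 1,183.5377 = 7.71438 years.

7.714 years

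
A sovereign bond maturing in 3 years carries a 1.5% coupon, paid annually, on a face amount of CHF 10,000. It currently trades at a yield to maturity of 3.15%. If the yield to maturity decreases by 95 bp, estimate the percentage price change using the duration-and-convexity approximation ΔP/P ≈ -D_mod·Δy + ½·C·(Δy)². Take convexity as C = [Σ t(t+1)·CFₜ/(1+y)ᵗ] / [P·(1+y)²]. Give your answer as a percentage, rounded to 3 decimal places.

+2.771%

With y = 0.0315:
  t   CF        PV=CF/(1+0.0315)^t    t·PV        t(t+1)·PV
  1       150.00       145.4193       145.4193         290.8386
  2       150.00       140.9785       281.9569         845.8708
  3    10,150.00     9,248.2241    27,744.6723     110,978.6893
  Σ                  9,534.6219    28,172.0486     112,115.3987
P = 9,534.6219; D_Mac = 2.95471 yrs; D_mod = 2.86448 yrs; C = 11.05155.
Duration effect: -2.86448 × (-0.0095) = +0.027213
Convexity effect: 0.5 × 11.05155 × (-0.0095)² = +0.0004987
ΔP/P ≈ +0.027213 + 0.0004987 = +0.027711 = +2.7711%.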